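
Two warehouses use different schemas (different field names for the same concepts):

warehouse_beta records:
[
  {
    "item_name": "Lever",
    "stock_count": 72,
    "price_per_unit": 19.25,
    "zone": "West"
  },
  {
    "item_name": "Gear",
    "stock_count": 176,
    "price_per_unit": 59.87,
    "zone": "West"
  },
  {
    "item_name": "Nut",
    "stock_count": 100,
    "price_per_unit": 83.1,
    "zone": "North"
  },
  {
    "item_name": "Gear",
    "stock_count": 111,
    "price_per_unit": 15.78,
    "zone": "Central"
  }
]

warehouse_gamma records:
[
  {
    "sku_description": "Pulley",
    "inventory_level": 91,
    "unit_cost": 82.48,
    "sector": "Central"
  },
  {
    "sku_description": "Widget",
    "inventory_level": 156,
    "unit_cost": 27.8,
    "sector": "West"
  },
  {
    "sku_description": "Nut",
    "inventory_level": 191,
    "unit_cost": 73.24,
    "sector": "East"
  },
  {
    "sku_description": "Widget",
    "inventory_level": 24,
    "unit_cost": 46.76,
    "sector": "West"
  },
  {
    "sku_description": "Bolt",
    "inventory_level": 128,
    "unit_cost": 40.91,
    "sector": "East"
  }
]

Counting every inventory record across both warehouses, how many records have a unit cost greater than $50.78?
4

Schema mapping: "price_per_unit" (warehouse_beta) = "unit_cost" (warehouse_gamma) = unit cost

Records > $50.78 in warehouse_beta: 2
Records > $50.78 in warehouse_gamma: 2

Total count: 2 + 2 = 4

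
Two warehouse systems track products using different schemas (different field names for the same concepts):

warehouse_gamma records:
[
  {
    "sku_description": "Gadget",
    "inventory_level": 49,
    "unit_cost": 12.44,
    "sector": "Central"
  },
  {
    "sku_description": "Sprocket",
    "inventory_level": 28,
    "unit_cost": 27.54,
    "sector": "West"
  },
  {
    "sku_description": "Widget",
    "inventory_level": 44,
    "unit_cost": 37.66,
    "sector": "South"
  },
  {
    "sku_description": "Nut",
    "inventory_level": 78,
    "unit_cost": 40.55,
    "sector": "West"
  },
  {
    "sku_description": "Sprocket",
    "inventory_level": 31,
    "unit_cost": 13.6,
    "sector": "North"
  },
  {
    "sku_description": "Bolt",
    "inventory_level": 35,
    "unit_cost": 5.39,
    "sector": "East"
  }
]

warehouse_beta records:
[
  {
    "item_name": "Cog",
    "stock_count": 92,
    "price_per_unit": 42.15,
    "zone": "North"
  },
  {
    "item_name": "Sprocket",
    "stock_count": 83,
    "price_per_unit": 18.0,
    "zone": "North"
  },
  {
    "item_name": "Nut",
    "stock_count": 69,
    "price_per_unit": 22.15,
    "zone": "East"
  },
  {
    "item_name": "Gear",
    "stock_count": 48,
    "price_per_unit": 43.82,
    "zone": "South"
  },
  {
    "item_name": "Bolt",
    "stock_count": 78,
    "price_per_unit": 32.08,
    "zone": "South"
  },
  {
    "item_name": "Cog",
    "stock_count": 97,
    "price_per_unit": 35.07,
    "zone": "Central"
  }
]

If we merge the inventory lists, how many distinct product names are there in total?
7

Schema mapping: "sku_description" (warehouse_gamma) = "item_name" (warehouse_beta) = product name

Products in warehouse_gamma: ['Bolt', 'Gadget', 'Nut', 'Sprocket', 'Widget']
Products in warehouse_beta: ['Bolt', 'Cog', 'Gear', 'Nut', 'Sprocket']

Union (unique products): ['Bolt', 'Cog', 'Gadget', 'Gear', 'Nut', 'Sprocket', 'Widget']
Count: 7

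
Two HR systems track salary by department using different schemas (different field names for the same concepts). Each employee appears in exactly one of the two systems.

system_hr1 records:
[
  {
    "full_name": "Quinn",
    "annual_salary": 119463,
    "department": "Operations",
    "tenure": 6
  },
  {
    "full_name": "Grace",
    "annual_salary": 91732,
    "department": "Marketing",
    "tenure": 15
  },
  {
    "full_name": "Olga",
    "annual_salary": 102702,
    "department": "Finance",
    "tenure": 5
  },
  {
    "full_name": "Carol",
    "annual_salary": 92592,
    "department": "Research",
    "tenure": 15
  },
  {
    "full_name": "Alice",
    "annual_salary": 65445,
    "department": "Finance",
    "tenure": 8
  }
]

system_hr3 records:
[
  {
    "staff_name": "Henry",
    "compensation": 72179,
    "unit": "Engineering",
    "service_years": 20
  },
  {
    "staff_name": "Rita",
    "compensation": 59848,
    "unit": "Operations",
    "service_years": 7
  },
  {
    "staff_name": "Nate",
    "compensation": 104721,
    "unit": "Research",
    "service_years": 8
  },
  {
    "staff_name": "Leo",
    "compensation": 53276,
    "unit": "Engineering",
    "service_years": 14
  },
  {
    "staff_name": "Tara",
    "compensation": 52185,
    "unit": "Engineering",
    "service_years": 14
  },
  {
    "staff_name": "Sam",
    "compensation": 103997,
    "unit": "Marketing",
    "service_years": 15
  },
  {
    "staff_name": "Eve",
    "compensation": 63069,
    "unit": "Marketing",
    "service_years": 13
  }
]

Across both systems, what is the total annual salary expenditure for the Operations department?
179311

Schema mappings:
- "department" (system_hr1) = "unit" (system_hr3) = department
- "annual_salary" (system_hr1) = "compensation" (system_hr3) = salary

Operations salaries from system_hr1: 119463
Operations salaries from system_hr3: 59848

Total: 119463 + 59848 = 179311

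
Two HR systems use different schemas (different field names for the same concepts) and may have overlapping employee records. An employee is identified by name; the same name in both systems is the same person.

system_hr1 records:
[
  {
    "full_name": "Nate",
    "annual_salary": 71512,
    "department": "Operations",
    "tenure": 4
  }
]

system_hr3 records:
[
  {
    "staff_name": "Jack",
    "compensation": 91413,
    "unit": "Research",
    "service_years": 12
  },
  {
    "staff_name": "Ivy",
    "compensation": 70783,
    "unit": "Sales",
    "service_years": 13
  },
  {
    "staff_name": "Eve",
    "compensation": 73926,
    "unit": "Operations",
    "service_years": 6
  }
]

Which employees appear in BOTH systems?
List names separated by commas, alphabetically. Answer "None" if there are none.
None

Schema mapping: "full_name" (system_hr1) = "staff_name" (system_hr3) = employee name

Names in system_hr1: ['Nate']
Names in system_hr3: ['Eve', 'Ivy', 'Jack']

Intersection: None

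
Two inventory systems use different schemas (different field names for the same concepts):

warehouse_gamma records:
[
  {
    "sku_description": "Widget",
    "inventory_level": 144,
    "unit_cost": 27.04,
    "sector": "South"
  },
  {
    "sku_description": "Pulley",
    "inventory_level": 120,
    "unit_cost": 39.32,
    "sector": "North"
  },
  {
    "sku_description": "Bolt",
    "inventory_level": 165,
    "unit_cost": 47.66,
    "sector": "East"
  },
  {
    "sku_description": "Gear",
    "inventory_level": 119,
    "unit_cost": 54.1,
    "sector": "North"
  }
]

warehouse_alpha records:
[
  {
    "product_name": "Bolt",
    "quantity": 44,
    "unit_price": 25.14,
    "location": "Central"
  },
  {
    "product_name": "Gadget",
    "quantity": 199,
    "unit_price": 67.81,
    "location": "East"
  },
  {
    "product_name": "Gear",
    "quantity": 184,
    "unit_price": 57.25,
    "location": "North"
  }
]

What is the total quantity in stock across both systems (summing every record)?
975

To reconcile these schemas, identify the field holding the quantity in stock in each system:
1. In warehouse_gamma it is "inventory_level"
2. In warehouse_alpha it is "quantity"

From warehouse_gamma: 144 + 120 + 165 + 119 = 548
From warehouse_alpha: 44 + 199 + 184 = 427

Total: 548 + 427 = 975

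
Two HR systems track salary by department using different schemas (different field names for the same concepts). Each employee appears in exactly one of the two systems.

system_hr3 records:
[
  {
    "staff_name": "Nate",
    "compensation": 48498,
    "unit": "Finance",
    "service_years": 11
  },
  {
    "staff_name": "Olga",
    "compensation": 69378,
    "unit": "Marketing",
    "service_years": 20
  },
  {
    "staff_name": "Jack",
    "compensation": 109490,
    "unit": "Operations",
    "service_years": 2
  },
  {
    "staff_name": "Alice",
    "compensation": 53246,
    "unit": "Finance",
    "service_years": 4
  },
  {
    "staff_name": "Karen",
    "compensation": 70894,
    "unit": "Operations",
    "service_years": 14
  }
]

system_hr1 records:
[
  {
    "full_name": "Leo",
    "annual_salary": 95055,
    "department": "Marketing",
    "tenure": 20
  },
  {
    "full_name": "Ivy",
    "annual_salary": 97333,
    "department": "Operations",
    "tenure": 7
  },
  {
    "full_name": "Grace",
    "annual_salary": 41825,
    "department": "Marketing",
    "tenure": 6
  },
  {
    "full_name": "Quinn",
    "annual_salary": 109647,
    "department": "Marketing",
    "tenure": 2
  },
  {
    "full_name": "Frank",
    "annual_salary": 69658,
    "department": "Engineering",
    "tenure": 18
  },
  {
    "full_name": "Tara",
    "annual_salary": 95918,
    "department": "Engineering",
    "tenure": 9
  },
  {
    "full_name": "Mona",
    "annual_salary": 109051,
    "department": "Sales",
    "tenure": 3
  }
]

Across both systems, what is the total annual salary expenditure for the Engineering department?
165576

Schema mappings:
- "unit" (system_hr3) = "department" (system_hr1) = department
- "compensation" (system_hr3) = "annual_salary" (system_hr1) = salary

Engineering salaries from system_hr3: 0
Engineering salaries from system_hr1: 165576

Total: 0 + 165576 = 165576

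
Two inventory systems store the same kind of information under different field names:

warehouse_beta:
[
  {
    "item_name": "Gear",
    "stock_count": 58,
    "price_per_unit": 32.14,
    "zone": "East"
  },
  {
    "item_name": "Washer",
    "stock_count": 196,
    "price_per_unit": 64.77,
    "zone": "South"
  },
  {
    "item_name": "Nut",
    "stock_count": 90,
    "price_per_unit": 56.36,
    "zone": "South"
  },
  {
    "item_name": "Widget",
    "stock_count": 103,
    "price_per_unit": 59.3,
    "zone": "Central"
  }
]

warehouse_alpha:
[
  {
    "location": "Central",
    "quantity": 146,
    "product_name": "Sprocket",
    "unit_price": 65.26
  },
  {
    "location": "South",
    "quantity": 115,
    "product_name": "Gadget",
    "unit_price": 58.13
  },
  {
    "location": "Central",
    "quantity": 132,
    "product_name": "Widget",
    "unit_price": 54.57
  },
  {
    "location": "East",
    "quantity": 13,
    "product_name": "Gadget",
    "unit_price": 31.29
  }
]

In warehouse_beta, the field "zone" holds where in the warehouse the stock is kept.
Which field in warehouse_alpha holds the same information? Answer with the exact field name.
location

In warehouse_beta, "zone" holds where in the warehouse the stock is kept.
The fields in warehouse_alpha are: "location", "quantity", "product_name", "unit_price".
"location" is the match: the name refers to the same concept and its values are area labels (e.g. 'Central', 'East').
The other fields ("quantity", "product_name", "unit_price") hold different kinds of data.

So "zone" in warehouse_beta corresponds to "location" in warehouse_alpha.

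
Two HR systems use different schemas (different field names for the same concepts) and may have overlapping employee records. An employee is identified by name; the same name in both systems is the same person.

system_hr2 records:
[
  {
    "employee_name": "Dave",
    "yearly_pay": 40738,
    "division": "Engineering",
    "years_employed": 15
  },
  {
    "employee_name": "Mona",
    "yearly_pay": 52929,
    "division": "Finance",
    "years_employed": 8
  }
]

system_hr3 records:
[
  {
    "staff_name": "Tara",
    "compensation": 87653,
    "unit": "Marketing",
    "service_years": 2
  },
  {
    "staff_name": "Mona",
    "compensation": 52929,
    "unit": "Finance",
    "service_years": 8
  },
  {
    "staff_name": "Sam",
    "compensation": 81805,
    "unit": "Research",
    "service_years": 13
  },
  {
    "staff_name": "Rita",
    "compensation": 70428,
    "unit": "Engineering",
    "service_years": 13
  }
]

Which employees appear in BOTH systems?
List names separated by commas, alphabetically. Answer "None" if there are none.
Mona

Schema mapping: "employee_name" (system_hr2) = "staff_name" (system_hr3) = employee name

Names in system_hr2: ['Dave', 'Mona']
Names in system_hr3: ['Mona', 'Rita', 'Sam', 'Tara']

Intersection: ['Mona']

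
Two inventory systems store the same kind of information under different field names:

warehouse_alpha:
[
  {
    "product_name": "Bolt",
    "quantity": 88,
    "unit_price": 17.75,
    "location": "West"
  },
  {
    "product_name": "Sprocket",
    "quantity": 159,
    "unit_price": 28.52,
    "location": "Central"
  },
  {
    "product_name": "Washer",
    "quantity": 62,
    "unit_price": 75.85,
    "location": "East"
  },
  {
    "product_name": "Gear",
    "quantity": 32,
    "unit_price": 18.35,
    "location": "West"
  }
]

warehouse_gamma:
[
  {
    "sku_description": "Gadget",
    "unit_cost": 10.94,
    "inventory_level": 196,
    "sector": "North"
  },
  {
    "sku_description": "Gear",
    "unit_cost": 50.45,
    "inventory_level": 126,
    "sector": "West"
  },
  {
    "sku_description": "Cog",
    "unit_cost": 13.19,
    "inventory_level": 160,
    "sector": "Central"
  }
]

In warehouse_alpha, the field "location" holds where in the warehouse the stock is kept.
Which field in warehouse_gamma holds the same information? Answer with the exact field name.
sector

In warehouse_alpha, "location" holds where in the warehouse the stock is kept.
The fields in warehouse_gamma are: "sku_description", "unit_cost", "inventory_level", "sector".
"sector" is the match: the name refers to the same concept and its values are area labels (e.g. 'Central', 'North').
The other fields ("sku_description", "unit_cost", "inventory_level") hold different kinds of data.

So "location" in warehouse_alpha corresponds to "sector" in warehouse_gamma.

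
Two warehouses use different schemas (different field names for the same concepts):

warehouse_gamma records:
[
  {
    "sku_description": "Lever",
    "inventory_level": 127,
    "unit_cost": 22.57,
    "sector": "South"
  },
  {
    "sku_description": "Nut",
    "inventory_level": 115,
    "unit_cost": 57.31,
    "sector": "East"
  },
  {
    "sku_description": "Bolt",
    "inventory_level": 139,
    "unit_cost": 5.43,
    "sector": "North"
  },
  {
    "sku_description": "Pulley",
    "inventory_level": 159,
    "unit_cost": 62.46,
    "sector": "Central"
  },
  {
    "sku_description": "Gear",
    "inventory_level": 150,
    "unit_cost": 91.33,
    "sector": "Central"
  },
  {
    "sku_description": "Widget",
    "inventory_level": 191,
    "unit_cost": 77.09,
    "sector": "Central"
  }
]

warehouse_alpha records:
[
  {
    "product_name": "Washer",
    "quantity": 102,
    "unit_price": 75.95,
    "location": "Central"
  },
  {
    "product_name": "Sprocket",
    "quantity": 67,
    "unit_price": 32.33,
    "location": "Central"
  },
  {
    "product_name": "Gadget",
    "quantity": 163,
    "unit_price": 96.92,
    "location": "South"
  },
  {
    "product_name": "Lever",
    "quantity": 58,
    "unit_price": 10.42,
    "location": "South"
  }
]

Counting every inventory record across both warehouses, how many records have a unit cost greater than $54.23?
6

Schema mapping: "unit_cost" (warehouse_gamma) = "unit_price" (warehouse_alpha) = unit cost

Records > $54.23 in warehouse_gamma: 4
Records > $54.23 in warehouse_alpha: 2

Total count: 4 + 2 = 6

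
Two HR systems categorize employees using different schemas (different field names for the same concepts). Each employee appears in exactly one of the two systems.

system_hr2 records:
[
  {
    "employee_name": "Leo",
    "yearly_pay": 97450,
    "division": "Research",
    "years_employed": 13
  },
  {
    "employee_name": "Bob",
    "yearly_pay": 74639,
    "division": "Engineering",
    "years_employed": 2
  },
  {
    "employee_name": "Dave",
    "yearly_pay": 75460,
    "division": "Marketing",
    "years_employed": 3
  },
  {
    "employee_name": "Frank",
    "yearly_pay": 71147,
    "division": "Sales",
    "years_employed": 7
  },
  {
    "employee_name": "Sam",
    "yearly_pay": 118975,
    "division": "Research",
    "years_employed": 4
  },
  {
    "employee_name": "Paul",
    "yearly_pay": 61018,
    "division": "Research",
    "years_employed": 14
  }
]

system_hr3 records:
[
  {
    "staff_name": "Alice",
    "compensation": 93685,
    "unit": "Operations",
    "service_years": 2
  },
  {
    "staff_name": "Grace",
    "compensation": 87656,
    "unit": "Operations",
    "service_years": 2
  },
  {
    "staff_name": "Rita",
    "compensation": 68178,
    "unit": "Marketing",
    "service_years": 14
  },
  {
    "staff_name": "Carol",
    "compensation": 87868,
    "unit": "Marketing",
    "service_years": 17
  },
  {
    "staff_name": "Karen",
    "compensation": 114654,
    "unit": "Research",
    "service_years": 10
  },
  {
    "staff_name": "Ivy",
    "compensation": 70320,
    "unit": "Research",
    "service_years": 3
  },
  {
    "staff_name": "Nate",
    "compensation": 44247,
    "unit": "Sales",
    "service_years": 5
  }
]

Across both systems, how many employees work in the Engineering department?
1

Schema mapping: "division" (system_hr2) = "unit" (system_hr3) = department

Engineering employees in system_hr2: 1
Engineering employees in system_hr3: 0

Total in Engineering: 1 + 0 = 1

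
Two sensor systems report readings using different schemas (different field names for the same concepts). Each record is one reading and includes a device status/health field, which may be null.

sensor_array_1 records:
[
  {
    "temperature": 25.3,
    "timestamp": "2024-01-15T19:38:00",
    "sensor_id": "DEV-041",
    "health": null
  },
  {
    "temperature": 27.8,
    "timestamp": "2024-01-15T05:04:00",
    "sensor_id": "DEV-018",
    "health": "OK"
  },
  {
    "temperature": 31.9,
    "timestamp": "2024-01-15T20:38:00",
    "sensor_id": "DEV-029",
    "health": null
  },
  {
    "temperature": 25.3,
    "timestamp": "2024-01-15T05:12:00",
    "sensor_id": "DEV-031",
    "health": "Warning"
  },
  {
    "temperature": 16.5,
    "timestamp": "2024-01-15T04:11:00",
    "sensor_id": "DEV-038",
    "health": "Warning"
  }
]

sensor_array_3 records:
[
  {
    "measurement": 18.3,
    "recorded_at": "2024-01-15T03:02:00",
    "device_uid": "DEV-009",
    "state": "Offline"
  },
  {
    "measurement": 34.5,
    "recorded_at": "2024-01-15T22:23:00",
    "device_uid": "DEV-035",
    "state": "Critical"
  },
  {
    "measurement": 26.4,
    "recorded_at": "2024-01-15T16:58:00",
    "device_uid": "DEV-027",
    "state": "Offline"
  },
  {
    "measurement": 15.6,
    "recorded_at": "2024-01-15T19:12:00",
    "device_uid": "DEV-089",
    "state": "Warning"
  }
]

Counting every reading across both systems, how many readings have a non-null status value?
7

Schema mapping: "health" (sensor_array_1) = "state" (sensor_array_3) = status

Non-null in sensor_array_1: 3
Non-null in sensor_array_3: 4

Total non-null: 3 + 4 = 7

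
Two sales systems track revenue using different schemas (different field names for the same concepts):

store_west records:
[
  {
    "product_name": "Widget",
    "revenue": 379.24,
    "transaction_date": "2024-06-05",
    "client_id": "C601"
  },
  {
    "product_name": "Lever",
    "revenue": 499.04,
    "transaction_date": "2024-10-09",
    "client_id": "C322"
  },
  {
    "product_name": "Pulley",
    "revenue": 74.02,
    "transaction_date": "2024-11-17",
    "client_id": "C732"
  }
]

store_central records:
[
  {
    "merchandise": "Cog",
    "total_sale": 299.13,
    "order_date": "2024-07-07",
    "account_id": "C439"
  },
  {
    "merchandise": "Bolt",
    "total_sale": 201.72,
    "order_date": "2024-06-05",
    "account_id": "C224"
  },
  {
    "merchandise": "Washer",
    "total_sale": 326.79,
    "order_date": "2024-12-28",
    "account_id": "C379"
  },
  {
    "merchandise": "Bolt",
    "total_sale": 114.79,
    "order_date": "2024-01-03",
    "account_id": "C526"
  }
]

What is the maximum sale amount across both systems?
499.04

Reconcile: "revenue" (store_west) = "total_sale" (store_central) = sale amount

Maximum in store_west: 499.04
Maximum in store_central: 326.79

Overall maximum: max(499.04, 326.79) = 499.04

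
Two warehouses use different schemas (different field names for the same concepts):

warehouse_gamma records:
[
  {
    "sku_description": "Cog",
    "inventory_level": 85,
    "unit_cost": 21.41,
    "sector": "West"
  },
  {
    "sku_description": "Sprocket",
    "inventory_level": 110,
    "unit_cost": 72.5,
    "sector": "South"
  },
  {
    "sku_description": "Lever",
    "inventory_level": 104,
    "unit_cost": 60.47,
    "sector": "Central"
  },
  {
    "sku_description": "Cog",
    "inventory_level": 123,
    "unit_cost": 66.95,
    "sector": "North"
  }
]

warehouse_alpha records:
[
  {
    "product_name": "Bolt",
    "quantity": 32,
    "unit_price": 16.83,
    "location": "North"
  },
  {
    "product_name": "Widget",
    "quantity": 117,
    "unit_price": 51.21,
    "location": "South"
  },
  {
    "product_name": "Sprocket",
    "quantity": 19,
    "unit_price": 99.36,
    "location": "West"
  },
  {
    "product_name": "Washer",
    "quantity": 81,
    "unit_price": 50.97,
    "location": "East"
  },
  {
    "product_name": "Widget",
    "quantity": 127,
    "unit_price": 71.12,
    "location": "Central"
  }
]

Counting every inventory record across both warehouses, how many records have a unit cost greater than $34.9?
7

Schema mapping: "unit_cost" (warehouse_gamma) = "unit_price" (warehouse_alpha) = unit cost

Records > $34.9 in warehouse_gamma: 3
Records > $34.9 in warehouse_alpha: 4

Total count: 3 + 4 = 7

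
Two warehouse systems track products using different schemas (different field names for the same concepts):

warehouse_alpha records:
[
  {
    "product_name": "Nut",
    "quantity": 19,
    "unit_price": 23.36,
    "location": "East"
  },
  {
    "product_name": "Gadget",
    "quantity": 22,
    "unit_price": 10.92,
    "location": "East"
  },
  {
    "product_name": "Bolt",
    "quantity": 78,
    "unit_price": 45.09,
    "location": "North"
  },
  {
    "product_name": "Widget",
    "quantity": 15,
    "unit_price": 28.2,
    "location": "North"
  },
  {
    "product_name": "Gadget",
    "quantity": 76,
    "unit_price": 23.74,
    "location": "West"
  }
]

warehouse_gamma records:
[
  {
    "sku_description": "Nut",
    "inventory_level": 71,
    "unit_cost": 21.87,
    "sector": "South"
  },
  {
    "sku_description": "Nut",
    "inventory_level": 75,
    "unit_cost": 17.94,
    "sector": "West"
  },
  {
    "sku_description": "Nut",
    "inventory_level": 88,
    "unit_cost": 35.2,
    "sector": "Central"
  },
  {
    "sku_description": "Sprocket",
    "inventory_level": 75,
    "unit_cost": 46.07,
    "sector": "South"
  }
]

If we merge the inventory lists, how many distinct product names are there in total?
5

Schema mapping: "product_name" (warehouse_alpha) = "sku_description" (warehouse_gamma) = product name

Products in warehouse_alpha: ['Bolt', 'Gadget', 'Nut', 'Widget']
Products in warehouse_gamma: ['Nut', 'Sprocket']

Union (unique products): ['Bolt', 'Gadget', 'Nut', 'Sprocket', 'Widget']
Count: 5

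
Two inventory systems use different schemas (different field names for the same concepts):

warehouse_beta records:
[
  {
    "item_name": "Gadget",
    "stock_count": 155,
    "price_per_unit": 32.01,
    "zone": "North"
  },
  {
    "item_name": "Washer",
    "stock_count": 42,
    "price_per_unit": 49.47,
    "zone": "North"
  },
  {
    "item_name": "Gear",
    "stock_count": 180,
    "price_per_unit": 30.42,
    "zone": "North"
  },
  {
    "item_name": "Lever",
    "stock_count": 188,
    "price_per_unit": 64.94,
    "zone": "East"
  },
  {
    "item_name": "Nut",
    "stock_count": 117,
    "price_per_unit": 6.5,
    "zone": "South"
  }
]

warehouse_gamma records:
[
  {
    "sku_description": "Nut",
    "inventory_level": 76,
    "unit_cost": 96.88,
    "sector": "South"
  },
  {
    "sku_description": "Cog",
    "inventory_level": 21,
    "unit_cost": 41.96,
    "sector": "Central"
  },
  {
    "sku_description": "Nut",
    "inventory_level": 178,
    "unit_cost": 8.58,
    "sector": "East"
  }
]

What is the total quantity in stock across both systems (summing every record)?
957

To reconcile these schemas, identify the field holding the quantity in stock in each system:
1. In warehouse_beta it is "stock_count"
2. In warehouse_gamma it is "inventory_level"

From warehouse_beta: 155 + 42 + 180 + 188 + 117 = 682
From warehouse_gamma: 76 + 21 + 178 = 275

Total: 682 + 275 = 957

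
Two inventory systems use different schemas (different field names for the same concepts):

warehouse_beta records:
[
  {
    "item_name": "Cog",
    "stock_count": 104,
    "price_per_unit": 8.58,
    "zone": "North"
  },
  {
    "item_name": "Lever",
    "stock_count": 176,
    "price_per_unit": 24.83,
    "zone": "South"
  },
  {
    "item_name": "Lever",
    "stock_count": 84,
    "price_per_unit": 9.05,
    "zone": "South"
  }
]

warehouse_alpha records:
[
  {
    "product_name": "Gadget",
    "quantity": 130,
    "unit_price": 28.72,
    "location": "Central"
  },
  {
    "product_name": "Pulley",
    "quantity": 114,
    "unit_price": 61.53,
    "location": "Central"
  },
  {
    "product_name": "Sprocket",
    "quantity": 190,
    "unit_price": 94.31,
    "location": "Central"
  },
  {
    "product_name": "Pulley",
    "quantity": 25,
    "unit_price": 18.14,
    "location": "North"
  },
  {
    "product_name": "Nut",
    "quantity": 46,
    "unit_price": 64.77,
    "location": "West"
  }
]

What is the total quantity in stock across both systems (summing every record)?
869

To reconcile these schemas, identify the field holding the quantity in stock in each system:
1. In warehouse_beta it is "stock_count"
2. In warehouse_alpha it is "quantity"

From warehouse_beta: 104 + 176 + 84 = 364
From warehouse_alpha: 130 + 114 + 190 + 25 + 46 = 505

Total: 364 + 505 = 869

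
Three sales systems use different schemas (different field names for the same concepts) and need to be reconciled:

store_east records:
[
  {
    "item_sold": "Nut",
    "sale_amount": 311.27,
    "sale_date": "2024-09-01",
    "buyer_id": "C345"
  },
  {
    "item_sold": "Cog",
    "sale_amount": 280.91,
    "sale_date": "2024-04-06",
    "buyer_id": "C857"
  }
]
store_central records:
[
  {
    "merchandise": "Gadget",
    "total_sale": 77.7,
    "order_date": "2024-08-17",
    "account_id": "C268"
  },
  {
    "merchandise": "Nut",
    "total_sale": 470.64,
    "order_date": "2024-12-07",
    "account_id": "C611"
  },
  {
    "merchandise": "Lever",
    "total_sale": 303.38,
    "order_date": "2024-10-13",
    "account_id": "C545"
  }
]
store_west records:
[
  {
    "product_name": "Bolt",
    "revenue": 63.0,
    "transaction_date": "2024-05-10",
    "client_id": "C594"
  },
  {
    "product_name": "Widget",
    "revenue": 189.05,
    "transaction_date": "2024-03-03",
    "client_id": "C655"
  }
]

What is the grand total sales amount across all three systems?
1695.95

Schema reconciliation - all amount fields map to sale amount:

store_east (sale_amount): 592.18
store_central (total_sale): 851.72
store_west (revenue): 252.05

Grand total: 1695.95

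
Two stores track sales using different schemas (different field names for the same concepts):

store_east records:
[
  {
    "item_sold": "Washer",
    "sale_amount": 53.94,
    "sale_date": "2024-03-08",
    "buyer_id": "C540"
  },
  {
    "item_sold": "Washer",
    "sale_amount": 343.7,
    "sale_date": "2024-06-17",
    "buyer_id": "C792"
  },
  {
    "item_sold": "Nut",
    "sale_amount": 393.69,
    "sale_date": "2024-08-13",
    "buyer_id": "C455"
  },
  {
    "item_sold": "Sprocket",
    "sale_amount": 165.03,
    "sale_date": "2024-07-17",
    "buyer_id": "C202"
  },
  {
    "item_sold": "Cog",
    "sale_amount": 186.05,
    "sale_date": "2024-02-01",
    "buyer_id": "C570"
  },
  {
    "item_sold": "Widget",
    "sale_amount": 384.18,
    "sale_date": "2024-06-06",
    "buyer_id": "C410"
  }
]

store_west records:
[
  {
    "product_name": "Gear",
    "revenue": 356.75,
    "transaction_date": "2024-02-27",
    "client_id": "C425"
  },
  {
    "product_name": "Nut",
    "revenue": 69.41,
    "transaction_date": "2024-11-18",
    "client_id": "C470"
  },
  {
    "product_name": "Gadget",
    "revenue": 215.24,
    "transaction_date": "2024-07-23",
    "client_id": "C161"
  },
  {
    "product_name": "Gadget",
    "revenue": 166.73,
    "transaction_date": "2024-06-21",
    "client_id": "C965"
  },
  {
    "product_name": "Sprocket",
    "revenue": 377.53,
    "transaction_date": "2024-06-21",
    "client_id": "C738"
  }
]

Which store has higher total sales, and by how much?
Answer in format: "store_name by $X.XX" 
store_east by $340.93

Schema mapping: "sale_amount" (store_east) = "revenue" (store_west) = sale amount

Total for store_east: 1526.59
Total for store_west: 1185.66

Difference: |1526.59 - 1185.66| = 340.93
store_east has higher sales by $340.93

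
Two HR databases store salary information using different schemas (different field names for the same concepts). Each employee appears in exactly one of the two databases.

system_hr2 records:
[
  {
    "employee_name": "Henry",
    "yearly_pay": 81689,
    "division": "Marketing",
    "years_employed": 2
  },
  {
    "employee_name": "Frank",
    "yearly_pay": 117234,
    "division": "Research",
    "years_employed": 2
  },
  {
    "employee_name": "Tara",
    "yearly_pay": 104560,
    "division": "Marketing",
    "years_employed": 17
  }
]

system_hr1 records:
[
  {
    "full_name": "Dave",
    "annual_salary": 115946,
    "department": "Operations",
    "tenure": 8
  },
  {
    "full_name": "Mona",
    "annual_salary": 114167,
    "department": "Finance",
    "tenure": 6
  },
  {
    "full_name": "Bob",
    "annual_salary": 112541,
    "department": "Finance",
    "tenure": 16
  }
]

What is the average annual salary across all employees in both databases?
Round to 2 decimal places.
107689.50

Schema mapping: "yearly_pay" (system_hr2) = "annual_salary" (system_hr1) = annual salary

All salaries: [81689, 117234, 104560, 115946, 114167, 112541]
Sum: 646137
Count: 6
Average: 646137 / 6 = 107689.50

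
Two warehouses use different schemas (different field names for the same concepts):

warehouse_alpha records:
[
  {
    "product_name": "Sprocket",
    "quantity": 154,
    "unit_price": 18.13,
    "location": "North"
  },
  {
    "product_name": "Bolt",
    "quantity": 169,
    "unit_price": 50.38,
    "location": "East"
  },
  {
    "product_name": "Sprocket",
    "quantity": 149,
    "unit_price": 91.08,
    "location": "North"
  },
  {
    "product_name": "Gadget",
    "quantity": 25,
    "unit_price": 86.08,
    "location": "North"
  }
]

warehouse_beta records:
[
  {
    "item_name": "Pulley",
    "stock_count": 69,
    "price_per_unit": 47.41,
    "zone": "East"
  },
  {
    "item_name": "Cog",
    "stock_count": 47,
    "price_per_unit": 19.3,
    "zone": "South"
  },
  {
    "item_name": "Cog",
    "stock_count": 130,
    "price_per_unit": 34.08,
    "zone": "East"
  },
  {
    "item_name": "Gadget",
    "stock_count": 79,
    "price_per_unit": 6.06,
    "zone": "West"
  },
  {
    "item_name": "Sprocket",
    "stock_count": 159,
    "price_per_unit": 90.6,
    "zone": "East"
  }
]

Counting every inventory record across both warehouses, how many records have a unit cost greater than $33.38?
6

Schema mapping: "unit_price" (warehouse_alpha) = "price_per_unit" (warehouse_beta) = unit cost

Records > $33.38 in warehouse_alpha: 3
Records > $33.38 in warehouse_beta: 3

Total count: 3 + 3 = 6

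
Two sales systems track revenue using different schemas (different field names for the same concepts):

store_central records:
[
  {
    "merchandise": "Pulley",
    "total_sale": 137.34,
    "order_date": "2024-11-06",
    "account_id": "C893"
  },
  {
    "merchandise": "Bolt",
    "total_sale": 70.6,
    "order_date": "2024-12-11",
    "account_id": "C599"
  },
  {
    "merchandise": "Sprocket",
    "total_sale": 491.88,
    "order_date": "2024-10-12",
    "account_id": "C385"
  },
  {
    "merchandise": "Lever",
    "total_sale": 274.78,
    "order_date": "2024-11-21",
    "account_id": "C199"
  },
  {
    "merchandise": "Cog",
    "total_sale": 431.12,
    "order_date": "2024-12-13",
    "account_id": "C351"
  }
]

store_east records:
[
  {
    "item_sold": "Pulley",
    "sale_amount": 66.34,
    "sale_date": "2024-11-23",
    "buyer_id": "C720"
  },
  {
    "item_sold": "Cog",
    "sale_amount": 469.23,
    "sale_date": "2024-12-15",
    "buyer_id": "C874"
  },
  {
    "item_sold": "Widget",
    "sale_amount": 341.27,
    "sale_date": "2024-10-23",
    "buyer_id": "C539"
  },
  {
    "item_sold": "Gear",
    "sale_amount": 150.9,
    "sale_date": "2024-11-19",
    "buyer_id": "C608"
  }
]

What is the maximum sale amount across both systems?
491.88

Reconcile: "total_sale" (store_central) = "sale_amount" (store_east) = sale amount

Maximum in store_central: 491.88
Maximum in store_east: 469.23

Overall maximum: max(491.88, 469.23) = 491.88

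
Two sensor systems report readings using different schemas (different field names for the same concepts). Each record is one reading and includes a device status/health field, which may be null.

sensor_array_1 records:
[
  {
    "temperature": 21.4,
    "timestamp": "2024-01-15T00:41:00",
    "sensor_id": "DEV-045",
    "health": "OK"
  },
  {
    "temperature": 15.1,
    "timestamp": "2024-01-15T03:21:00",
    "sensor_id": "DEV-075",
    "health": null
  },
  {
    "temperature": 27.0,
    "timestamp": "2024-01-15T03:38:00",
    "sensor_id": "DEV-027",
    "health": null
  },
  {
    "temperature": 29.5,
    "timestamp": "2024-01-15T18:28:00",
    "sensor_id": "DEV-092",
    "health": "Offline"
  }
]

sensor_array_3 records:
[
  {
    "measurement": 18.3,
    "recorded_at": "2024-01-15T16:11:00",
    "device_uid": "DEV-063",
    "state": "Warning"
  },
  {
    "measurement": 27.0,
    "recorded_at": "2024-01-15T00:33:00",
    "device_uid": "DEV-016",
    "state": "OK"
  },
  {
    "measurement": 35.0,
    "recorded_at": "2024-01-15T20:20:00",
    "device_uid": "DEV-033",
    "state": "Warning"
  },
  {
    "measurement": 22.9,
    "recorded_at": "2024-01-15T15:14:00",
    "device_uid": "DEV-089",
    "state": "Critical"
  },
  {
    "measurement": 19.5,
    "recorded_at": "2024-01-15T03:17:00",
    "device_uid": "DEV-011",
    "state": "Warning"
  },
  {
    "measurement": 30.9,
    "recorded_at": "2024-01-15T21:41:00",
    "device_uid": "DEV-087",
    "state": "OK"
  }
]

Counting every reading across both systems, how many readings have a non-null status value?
8

Schema mapping: "health" (sensor_array_1) = "state" (sensor_array_3) = status

Non-null in sensor_array_1: 2
Non-null in sensor_array_3: 6

Total non-null: 2 + 6 = 8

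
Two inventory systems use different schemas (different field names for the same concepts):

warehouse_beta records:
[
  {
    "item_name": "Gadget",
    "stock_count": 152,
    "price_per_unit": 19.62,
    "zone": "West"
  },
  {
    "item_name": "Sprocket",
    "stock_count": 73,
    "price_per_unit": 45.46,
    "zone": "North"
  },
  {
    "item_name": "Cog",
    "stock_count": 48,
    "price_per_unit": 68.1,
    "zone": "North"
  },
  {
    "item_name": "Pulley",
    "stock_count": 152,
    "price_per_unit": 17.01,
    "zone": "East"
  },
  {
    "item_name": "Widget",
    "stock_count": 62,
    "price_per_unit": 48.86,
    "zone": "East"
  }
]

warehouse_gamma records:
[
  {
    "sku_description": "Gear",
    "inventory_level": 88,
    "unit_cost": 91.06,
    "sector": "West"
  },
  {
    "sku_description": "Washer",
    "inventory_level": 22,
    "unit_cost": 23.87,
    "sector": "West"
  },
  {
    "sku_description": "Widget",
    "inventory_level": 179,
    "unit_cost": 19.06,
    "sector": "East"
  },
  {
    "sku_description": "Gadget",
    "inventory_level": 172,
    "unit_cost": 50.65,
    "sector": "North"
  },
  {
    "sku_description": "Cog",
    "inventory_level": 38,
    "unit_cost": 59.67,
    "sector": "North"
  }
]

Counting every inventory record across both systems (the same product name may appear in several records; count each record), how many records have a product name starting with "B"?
0

Schema mapping: "item_name" (warehouse_beta) = "sku_description" (warehouse_gamma) = product name

Records with product name starting with "B" in warehouse_beta: 0
Records with product name starting with "B" in warehouse_gamma: 0

Total: 0 + 0 = 0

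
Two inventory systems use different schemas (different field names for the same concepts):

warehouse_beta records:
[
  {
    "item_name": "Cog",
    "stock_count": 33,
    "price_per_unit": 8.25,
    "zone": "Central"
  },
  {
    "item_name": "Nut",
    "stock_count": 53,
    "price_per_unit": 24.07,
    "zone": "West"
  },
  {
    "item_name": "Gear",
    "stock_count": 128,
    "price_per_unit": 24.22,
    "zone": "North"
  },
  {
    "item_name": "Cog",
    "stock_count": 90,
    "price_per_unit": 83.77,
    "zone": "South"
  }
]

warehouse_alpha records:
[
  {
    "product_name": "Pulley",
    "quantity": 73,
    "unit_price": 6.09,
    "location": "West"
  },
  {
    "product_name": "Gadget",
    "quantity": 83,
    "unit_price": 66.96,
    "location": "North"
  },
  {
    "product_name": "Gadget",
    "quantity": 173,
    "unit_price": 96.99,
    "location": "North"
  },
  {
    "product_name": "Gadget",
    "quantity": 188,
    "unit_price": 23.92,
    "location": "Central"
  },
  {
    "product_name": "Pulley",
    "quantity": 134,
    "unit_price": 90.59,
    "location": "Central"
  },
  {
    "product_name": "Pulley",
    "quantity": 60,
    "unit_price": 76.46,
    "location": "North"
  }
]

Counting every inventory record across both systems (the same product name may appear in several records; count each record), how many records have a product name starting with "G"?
4

Schema mapping: "item_name" (warehouse_beta) = "product_name" (warehouse_alpha) = product name

Records with product name starting with "G" in warehouse_beta: 1
Records with product name starting with "G" in warehouse_alpha: 3

Total: 1 + 3 = 4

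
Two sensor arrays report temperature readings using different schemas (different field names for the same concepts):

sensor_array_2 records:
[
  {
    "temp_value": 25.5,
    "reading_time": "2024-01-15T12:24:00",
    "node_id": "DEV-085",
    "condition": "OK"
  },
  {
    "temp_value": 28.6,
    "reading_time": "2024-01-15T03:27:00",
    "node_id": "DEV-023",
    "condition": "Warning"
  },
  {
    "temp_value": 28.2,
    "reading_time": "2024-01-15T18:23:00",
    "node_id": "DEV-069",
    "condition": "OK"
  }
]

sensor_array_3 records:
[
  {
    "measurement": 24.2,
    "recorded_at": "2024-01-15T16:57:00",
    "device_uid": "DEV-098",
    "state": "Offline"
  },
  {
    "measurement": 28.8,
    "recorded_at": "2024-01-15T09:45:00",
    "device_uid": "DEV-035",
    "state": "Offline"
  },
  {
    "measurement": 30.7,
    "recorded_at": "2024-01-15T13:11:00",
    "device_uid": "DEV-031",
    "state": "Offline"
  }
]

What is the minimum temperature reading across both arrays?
24.2

Schema mapping: "temp_value" (sensor_array_2) = "measurement" (sensor_array_3) = temperature reading

Minimum in sensor_array_2: 25.5
Minimum in sensor_array_3: 24.2

Overall minimum: min(25.5, 24.2) = 24.2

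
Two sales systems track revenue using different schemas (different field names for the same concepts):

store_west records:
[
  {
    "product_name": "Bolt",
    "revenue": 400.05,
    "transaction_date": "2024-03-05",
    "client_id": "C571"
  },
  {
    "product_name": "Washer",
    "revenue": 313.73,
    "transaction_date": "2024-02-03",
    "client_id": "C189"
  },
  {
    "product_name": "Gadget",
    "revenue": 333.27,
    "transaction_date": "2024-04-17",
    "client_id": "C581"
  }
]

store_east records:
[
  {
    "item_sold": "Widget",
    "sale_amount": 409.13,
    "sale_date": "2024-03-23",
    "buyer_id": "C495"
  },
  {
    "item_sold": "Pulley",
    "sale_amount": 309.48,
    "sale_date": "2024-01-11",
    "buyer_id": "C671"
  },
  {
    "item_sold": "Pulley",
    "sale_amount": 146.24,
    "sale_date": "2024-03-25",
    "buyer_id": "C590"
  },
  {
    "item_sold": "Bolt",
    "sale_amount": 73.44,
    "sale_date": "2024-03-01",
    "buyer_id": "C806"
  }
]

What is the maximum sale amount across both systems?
409.13

Reconcile: "revenue" (store_west) = "sale_amount" (store_east) = sale amount

Maximum in store_west: 400.05
Maximum in store_east: 409.13

Overall maximum: max(400.05, 409.13) = 409.13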